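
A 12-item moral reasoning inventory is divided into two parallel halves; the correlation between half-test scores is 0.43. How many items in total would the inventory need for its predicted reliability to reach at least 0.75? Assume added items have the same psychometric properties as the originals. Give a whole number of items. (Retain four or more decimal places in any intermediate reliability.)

Corrected full-test reliability: r_full = 2 × 0.43 / (1 + 0.43) ≈ 0.6014
Solve Spearman-Brown for n: n = 0.75(1 − 0.6014) / [0.6014(1 − 0.75)] = 1.9884
Required items = 1.9884 × 12 = 23.86, so 24 items.

24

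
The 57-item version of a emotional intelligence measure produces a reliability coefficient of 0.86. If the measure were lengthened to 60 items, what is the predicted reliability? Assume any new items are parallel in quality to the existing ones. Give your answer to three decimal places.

0.866

The new length is 60/57 = 1.0526 times the old.
r_new = (1.0526 × 0.86) / (1 + (1.0526 − 1) × 0.86)
r_new = 0.9052 / 1.0452 ≈ 0.8661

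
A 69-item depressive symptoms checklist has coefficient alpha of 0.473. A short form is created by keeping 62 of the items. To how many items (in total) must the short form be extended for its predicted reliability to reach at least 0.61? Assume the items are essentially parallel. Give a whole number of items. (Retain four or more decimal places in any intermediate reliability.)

121

First, r for the 62-item form: n = 62/69 = 0.8986, so r_62 = 0.8986·0.473/(1 + (0.8986 − 1)·0.473) = 0.4465
Then solve for n' with r_old = 0.4465, r_target = 0.61: n' = 0.61(1 − 0.4465)/[0.4465(1 − 0.61)] = 1.9389
Items = 1.9389 × 62 ≈ 120.21 → 121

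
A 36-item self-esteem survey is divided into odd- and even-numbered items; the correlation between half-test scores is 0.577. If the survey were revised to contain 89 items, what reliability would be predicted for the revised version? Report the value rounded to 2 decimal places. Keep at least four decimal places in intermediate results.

0.87

Spearman-Brown correction (n = 2): r_full = 2·0.577/(1 + 0.577) = 0.7318
Length factor from 36 to 89 items: n = 89/36 = 2.4722
r_new = n·r_full / (1 + (n − 1)·r_full) = 1.8092 / 2.0774 ≈ 0.8709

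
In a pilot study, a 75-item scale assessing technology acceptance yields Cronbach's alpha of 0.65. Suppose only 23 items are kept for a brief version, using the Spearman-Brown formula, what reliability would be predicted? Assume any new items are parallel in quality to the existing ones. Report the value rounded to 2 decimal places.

n = 23/75 = 0.3067
r_new = (0.3067 × 0.65) / (1 + (0.3067 − 1) × 0.65)
r_new = 0.1994 / 0.5494 ≈ 0.3629

0.36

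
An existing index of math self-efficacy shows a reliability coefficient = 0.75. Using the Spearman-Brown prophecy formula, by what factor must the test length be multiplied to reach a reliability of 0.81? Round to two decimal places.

1.42

Spearman-Brown solved for the length factor n:
n = r*(1 − r) / [ r (1 − r*) ]
n = 0.81 × (1 − 0.75) / [ 0.75 × (1 − 0.81) ]
  = 0.2025 / 0.1425 = 1.4211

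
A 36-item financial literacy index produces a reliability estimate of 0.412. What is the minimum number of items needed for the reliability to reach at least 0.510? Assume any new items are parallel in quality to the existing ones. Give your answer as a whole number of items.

n = [0.510 × 0.588] / [0.412 × 0.490]
n = 0.299880 / 0.201880 ≈ 1.4854
1.4854 × 36 = 53.47 → 54 items

54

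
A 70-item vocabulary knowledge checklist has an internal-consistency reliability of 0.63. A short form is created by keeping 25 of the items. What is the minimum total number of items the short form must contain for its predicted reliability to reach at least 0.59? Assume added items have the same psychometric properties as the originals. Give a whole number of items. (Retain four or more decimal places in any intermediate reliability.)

60

First, r for the 25-item form: n = 25/70 = 0.3571, so r_25 = 0.3571·0.63/(1 + (0.3571 − 1)·0.63) = 0.3781
Then solve for n' with r_old = 0.3781, r_target = 0.59: n' = 0.59(1 − 0.3781)/[0.3781(1 − 0.59)] = 2.3669
Total items = 2.3669 × 25 = 59.17, rounded up to 60.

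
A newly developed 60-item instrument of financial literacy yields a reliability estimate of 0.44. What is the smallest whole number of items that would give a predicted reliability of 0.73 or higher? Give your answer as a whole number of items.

207

Invert Spearman-Brown to solve for n:
n = r_target (1 − r_old) / [ r_old (1 − r_target) ]
n = [0.73 × 0.56] / [0.44 × 0.27]
n = 0.4088 / 0.1188 ≈ 3.4411
Items needed = n × 60 = 3.4411 × 60 ≈ 206.47 → round up to 207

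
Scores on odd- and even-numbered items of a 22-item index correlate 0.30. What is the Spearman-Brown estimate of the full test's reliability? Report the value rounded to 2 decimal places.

The full test is twice the length of either half (n = 2).
r_full = 2(0.30) / (1 + 0.30)
r_full = 0.6000 / 1.3000 ≈ 0.4615

0.46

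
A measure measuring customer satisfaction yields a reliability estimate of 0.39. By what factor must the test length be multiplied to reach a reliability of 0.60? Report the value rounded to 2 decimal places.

n = [0.60 × 0.61] / [0.39 × 0.40]
  = 0.3660 / 0.1560 = 2.3462

2.35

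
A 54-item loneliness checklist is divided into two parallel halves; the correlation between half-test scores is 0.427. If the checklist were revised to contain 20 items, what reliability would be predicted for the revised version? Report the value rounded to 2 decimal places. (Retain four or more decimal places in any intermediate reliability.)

Full-test reliability from the split-half r: r_full = 2(0.427)/(1 + 0.427) = 0.5985
Then adjust to 20 items: n = 20/54 = 0.3704
r_new = n·r_full / (1 + (n − 1)·r_full) = 0.2217 / 0.6232 ≈ 0.3557

0.36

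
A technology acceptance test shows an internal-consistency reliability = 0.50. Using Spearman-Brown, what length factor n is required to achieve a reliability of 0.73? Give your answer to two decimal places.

Invert Spearman-Brown to solve for n:
n = r*(1 − r) / [ r (1 − r*) ]
n = 0.73(1 − 0.50) / [0.50(1 − 0.73)]
  = 0.3650 / 0.1350 = 2.7037

2.70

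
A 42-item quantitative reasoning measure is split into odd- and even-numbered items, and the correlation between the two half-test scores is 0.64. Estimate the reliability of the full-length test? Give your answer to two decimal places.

0.78

The full test is twice the length of either half (n = 2).
r_full = 2r_hh / (1 + r_hh) = 2 × 0.64 / (1 + 0.64)
r_full = 1.2800 / 1.6400 ≈ 0.7805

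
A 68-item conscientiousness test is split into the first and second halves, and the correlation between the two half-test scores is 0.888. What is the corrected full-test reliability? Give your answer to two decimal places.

r_full = 2(0.888) / (1 + 0.888)
       = 1.7760 / 1.8880 = 0.9407

0.94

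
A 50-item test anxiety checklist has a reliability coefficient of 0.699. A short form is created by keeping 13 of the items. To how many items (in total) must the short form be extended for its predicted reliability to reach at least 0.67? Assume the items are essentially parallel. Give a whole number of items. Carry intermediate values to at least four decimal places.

44

Short-form reliability: n = 13/50 = 0.2600; r_13 = n·r/(1+(n−1)r) ≈ 0.3765
Then solve for n' with r_old = 0.3765, r_target = 0.67: n' = 0.67(1 − 0.3765)/[0.3765(1 − 0.67)] = 3.3623
Total items = 3.3623 × 13 = 43.71, rounded up to 44.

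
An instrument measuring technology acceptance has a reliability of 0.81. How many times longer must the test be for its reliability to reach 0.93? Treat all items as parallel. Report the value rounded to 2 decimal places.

Spearman-Brown solved for the length factor n:
n = r*(1 − r) / [ r (1 − r*) ]
n = [0.93 × 0.19] / [0.81 × 0.07]
  = 0.1767 / 0.0567 = 3.1164

3.12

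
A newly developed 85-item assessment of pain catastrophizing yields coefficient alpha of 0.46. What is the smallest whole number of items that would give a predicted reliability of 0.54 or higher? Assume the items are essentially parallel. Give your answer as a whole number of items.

Spearman-Brown solved for the length factor n:
n = r*(1 − r) / [ r (1 − r*) ]
n = 0.54(1 − 0.46) / [0.46(1 − 0.54)]
  = 0.2916 / 0.2116 = 1.3781
1.3781 × 85 = 117.14 → 118 items

118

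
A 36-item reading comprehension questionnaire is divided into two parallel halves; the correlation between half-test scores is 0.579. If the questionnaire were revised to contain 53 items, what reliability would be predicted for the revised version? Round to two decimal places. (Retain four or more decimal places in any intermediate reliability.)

0.80

Spearman-Brown correction (n = 2): r_full = 2·0.579/(1 + 0.579) = 0.7334
Length factor from 36 to 53 items: n = 53/36 = 1.4722
r_new = n·r_full / (1 + (n − 1)·r_full) = 1.0797 / 1.3463 ≈ 0.8020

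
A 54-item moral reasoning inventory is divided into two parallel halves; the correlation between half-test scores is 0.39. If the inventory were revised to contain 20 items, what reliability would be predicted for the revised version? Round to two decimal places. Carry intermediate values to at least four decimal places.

0.32

First correct the split-half correlation to full-test reliability: r_full = 2 × 0.39 / (1 + 0.39) ≈ 0.5612
Then adjust to 20 items: n = 20/54 = 0.3704
r_new = n·r_full / (1 + (n − 1)·r_full) = 0.2079 / 0.6467 ≈ 0.3215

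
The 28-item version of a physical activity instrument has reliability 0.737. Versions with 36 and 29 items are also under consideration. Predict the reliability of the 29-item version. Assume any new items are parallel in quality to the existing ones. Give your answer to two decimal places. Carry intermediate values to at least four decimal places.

0.74

The 36-item form is not needed; work directly from the 28-item form with n = 29/28 = 1.0357.
r_{29} = n·r / (1 + (n − 1)·r) = 0.7633 / 1.0263 ≈ 0.7437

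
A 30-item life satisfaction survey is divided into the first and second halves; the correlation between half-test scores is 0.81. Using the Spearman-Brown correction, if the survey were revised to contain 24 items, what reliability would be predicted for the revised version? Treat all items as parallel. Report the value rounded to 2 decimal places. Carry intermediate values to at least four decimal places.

0.87

Full-test reliability from the split-half r: r_full = 2(0.81)/(1 + 0.81) = 0.8950
Length factor from 30 to 24 items: n = 24/30 = 0.8000
r_new = n·r_full / (1 + (n − 1)·r_full) = 0.7160 / 0.8210 ≈ 0.8721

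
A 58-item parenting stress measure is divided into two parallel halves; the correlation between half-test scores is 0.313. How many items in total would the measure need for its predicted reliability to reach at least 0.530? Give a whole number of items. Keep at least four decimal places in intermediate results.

72

r_full = 2(0.313)/(1 + 0.313) = 0.4768
n = r_tgt(1 − r_full) / [r_full(1 − r_tgt)] = 0.530 × 0.5232 / (0.4768 × 0.470) ≈ 1.2374
Required items = 1.2374 × 58 = 71.77, so 72 items.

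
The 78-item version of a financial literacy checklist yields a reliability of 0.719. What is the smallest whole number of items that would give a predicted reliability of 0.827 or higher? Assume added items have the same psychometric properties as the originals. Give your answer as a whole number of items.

146

Spearman-Brown solved for the length factor n:
n = r_target (1 − r_old) / [ r_old (1 − r_target) ]
n = [0.827 × 0.281] / [0.719 × 0.173]
n = 0.232387 / 0.124387 ≈ 1.8683
So the test needs 1.8683 × 78 ≈ 145.73 items; rounding up, 146.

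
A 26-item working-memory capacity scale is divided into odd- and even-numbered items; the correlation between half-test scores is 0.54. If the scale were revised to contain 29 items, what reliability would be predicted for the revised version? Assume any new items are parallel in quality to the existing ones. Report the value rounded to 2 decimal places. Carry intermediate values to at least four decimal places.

0.72

First correct the split-half correlation to full-test reliability: r_full = 2 × 0.54 / (1 + 0.54) ≈ 0.7013
Then adjust to 29 items: n = 29/26 = 1.1154
r_new = n·r_full / (1 + (n − 1)·r_full) = 0.7822 / 1.0809 ≈ 0.7237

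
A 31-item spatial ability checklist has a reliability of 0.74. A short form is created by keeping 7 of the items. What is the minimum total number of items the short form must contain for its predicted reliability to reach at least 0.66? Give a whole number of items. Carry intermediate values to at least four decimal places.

Short-form reliability: n = 7/31 = 0.2258; r_7 = n·r/(1+(n−1)r) ≈ 0.3912
Length factor from the short form to reach 0.66: n' = 0.66(1 − 0.3912) / [0.3912(1 − 0.66)] ≈ 3.0209
Items = 3.0209 × 7 ≈ 21.15 → 22

22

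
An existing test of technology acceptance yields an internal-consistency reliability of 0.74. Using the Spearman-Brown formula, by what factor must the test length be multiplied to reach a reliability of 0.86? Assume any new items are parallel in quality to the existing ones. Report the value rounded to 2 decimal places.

2.16

Rearranging the Spearman-Brown formula for n,
n = r*(1 − r) / [ r (1 − r*) ]
n = [0.86 × 0.26] / [0.74 × 0.14]
n = 0.2236 / 0.1036 ≈ 2.1583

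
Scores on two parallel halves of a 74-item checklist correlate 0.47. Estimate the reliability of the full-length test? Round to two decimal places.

0.64

r_full = 2(0.47) / (1 + 0.47)
r_full = 0.9400 / 1.4700 ≈ 0.6395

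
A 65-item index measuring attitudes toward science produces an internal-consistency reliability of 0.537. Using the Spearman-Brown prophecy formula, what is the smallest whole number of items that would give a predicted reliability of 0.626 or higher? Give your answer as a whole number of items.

n = 0.626 × (1 − 0.537) / [ 0.537 × (1 − 0.626) ]
n = 0.289838 / 0.200838 ≈ 1.4431
1.4431 × 65 = 93.80 → 94 items

94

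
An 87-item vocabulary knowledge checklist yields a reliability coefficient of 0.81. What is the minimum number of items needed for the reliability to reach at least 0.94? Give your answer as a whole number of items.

Spearman-Brown solved for the length factor n:
n = r*(1 − r) / [ r (1 − r*) ]
n = [0.94 × 0.19] / [0.81 × 0.06]
  = 0.1786 / 0.0486 = 3.6749
3.6749 × 87 = 319.72 → 320 items

320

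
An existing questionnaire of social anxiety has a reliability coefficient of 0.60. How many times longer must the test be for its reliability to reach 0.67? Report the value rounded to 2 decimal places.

1.35

Spearman-Brown solved for the length factor n:
n = r*(1 − r) / [ r (1 − r*) ]
n = 0.67 × (1 − 0.60) / [ 0.60 × (1 − 0.67) ]
  = 0.2680 / 0.1980 = 1.3535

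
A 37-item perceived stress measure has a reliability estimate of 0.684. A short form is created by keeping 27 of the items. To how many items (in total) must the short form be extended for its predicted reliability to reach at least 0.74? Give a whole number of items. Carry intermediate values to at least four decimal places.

49

First, r for the 27-item form: n = 27/37 = 0.7297, so r_27 = 0.7297·0.684/(1 + (0.7297 − 1)·0.684) = 0.6123
Length factor from the short form to reach 0.74: n' = 0.74(1 − 0.6123) / [0.6123(1 − 0.74)] ≈ 1.8021
Items = 1.8021 × 27 ≈ 48.66 → 49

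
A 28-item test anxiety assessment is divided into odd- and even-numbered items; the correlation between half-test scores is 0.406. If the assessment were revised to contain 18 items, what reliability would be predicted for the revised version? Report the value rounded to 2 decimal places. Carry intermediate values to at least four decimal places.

First correct the split-half correlation to full-test reliability: r_full = 2 × 0.406 / (1 + 0.406) ≈ 0.5775
Length factor from 28 to 18 items: n = 18/28 = 0.6429
r_new = n·r_full / (1 + (n − 1)·r_full) = 0.3713 / 0.7938 ≈ 0.4678

0.47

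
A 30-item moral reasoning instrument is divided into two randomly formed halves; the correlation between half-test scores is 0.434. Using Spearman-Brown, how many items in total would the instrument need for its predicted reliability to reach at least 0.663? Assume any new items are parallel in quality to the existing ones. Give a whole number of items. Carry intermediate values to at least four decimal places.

r_full = 2(0.434)/(1 + 0.434) = 0.6053
Solve Spearman-Brown for n: n = 0.663(1 − 0.6053) / [0.6053(1 − 0.663)] = 1.2829
Items = 1.2829 × 30 ≈ 38.49 → 39

39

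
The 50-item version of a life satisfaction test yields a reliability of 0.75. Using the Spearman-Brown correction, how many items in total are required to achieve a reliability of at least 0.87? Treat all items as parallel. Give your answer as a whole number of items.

112

Rearranging the Spearman-Brown formula for n,
n = r*(1 − r) / [ r (1 − r*) ]
n = 0.87(1 − 0.75) / [0.75(1 − 0.87)]
n = 0.2175 / 0.0975 ≈ 2.2308
2.2308 × 50 = 111.54 → 112 items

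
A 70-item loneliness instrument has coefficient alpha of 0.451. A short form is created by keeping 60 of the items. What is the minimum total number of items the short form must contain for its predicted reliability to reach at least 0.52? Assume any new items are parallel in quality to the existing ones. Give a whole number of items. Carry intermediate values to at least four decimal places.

Short-form reliability: n = 60/70 = 0.8571; r_60 = n·r/(1+(n−1)r) ≈ 0.4132
Then solve for n' with r_old = 0.4132, r_target = 0.52: n' = 0.52(1 − 0.4132)/[0.4132(1 − 0.52)] = 1.5385
Items = 1.5385 × 60 ≈ 92.31 → 93

93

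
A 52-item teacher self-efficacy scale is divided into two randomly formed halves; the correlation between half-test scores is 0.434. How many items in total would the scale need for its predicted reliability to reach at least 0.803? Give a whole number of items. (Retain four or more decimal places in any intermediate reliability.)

139

r_full = 2(0.434)/(1 + 0.434) = 0.6053
n = r_tgt(1 − r_full) / [r_full(1 − r_tgt)] = 0.803 × 0.3947 / (0.6053 × 0.197) ≈ 2.6579
Required items = 2.6579 × 52 = 138.21, so 139 items.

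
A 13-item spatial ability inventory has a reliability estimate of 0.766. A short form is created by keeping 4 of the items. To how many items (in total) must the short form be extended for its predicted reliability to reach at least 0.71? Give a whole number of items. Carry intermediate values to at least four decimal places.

First, r for the 4-item form: n = 4/13 = 0.3077, so r_4 = 0.3077·0.766/(1 + (0.3077 − 1)·0.766) = 0.5018
Length factor from the short form to reach 0.71: n' = 0.71(1 − 0.5018) / [0.5018(1 − 0.71)] ≈ 2.4307
Items = 2.4307 × 4 ≈ 9.72 → 10

10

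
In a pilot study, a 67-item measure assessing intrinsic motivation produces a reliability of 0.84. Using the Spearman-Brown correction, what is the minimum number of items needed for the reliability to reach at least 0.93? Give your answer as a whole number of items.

Spearman-Brown solved for the length factor n:
n = r_target (1 − r_old) / [ r_old (1 − r_target) ]
n = 0.93 × (1 − 0.84) / [ 0.84 × (1 − 0.93) ]
n = 0.1488 / 0.0588 ≈ 2.5306
So the test needs 2.5306 × 67 ≈ 169.55 items; rounding up, 170.

170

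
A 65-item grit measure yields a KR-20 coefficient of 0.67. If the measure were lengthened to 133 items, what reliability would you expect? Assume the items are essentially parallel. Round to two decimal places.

0.81

The new length is 133/65 = 2.0462 times the old.
Apply the Spearman-Brown prophecy formula, r' = nr / [1 + (n − 1)r]:
r_new = 2.0462·0.67 / [1 + (2.0462 − 1)·0.67]
     = 1.3710 / 1.7010 = 0.8060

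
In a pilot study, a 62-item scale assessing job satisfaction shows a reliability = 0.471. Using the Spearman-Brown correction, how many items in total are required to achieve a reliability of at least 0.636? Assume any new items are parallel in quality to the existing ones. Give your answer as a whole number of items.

122

Rearranging the Spearman-Brown formula for n,
n = r_target (1 − r_old) / [ r_old (1 − r_target) ]
n = [0.636 × 0.529] / [0.471 × 0.364]
n = 0.336444 / 0.171444 ≈ 1.9624
Items needed = n × 62 = 1.9624 × 62 ≈ 121.67 → round up to 122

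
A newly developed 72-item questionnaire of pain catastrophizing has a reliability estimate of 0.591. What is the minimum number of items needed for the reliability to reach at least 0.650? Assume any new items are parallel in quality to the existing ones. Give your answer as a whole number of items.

n = [0.650 × 0.409] / [0.591 × 0.350]
n = 0.265850 / 0.206850 ≈ 1.2852
1.2852 × 72 = 92.53 → 93 items

93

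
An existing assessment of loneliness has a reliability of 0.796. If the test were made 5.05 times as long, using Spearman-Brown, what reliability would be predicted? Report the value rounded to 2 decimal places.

r_new = (5.05 × 0.796) / (1 + (5.05 − 1) × 0.796)
     = 4.0198 / 4.2238 = 0.9517

0.95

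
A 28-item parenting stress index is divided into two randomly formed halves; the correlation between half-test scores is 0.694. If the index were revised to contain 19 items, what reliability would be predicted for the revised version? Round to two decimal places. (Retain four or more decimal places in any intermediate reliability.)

0.75

Spearman-Brown correction (n = 2): r_full = 2·0.694/(1 + 0.694) = 0.8194
Then adjust to 19 items: n = 19/28 = 0.6786
r_new = n·r_full / (1 + (n − 1)·r_full) = 0.5560 / 0.7366 ≈ 0.7548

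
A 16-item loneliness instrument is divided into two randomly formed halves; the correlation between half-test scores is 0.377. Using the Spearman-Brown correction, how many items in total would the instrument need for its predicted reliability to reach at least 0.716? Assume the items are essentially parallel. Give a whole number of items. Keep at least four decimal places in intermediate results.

34

Corrected full-test reliability: r_full = 2 × 0.377 / (1 + 0.377) ≈ 0.5476
Solve Spearman-Brown for n: n = 0.716(1 − 0.5476) / [0.5476(1 − 0.716)] = 2.0828
Items = 2.0828 × 16 ≈ 33.32 → 34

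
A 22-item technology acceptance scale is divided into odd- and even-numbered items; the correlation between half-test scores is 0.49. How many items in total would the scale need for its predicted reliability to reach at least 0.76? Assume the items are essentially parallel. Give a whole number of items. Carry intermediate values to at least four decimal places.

37

Corrected full-test reliability: r_full = 2 × 0.49 / (1 + 0.49) ≈ 0.6577
n = r_tgt(1 − r_full) / [r_full(1 − r_tgt)] = 0.76 × 0.3423 / (0.6577 × 0.24) ≈ 1.6481
Items = 1.6481 × 22 ≈ 36.26 → 37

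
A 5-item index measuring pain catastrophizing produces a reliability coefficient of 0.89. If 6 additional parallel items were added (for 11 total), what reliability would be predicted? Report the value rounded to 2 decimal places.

n = 11/5 = 2.2
r_new = 2.2·0.89 / [1 + (2.2 − 1)·0.89]
     = 1.9580 / 2.0680 = 0.9468

0.95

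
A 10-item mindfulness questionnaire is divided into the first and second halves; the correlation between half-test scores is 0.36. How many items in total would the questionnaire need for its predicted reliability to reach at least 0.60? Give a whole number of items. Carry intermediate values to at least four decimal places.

14

Corrected full-test reliability: r_full = 2 × 0.36 / (1 + 0.36) ≈ 0.5294
n = r_tgt(1 − r_full) / [r_full(1 − r_tgt)] = 0.60 × 0.4706 / (0.5294 × 0.40) ≈ 1.3334
Required items = 1.3334 × 10 = 13.33, so 14 items.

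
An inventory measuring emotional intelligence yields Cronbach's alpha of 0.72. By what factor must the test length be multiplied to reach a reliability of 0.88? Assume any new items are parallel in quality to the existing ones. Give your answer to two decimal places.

2.85

n = [0.88 × 0.28] / [0.72 × 0.12]
n = 0.2464 / 0.0864 ≈ 2.8519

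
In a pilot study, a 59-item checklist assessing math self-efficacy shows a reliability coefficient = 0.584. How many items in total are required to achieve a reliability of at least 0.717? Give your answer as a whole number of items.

107

Invert Spearman-Brown to solve for n:
n = r_target (1 − r_old) / [ r_old (1 − r_target) ]
n = [0.717 × 0.416] / [0.584 × 0.283]
  = 0.298272 / 0.165272 = 1.8047
1.8047 × 59 = 106.48 → 107 items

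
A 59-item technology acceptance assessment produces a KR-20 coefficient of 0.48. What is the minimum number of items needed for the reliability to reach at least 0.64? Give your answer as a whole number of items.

Invert Spearman-Brown to solve for n:
n = r_target (1 − r_old) / [ r_old (1 − r_target) ]
n = 0.64(1 − 0.48) / [0.48(1 − 0.64)]
  = 0.3328 / 0.1728 = 1.9259
Items needed = n × 59 = 1.9259 × 59 ≈ 113.63 → round up to 114

114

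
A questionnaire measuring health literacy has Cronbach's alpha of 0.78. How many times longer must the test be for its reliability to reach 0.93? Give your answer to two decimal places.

3.75

Rearranging the Spearman-Brown formula for n,
n = r_target (1 − r_old) / [ r_old (1 − r_target) ]
n = 0.93(1 − 0.78) / [0.78(1 − 0.93)]
  = 0.2046 / 0.0546 = 3.7473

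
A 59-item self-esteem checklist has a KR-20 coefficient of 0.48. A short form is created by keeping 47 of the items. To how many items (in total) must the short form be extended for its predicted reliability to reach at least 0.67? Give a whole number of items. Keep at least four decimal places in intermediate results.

130

First, r for the 47-item form: n = 47/59 = 0.7966, so r_47 = 0.7966·0.48/(1 + (0.7966 − 1)·0.48) = 0.4237
Length factor from the short form to reach 0.67: n' = 0.67(1 − 0.4237) / [0.4237(1 − 0.67)] ≈ 2.7615
Items = 2.7615 × 47 ≈ 129.79 → 130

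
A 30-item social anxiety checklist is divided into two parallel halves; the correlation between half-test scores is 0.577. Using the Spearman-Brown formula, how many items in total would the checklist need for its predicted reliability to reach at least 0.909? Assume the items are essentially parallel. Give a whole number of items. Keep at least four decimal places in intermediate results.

110

r_full = 2(0.577)/(1 + 0.577) = 0.7318
n = r_tgt(1 − r_full) / [r_full(1 − r_tgt)] = 0.909 × 0.2682 / (0.7318 × 0.091) ≈ 3.6609
Items = 3.6609 × 30 ≈ 109.83 → 110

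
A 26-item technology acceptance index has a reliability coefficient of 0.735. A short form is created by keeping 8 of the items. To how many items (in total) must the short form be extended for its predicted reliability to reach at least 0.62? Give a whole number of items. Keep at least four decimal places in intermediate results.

16

Short-form reliability: n = 8/26 = 0.3077; r_8 = n·r/(1+(n−1)r) ≈ 0.4605
Then solve for n' with r_old = 0.4605, r_target = 0.62: n' = 0.62(1 − 0.4605)/[0.4605(1 − 0.62)] = 1.9115
Total items = 1.9115 × 8 = 15.29, rounded up to 16.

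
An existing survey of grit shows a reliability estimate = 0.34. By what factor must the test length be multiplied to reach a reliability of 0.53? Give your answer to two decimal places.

2.19

n = [0.53 × 0.66] / [0.34 × 0.47]
n = 0.3498 / 0.1598 ≈ 2.1890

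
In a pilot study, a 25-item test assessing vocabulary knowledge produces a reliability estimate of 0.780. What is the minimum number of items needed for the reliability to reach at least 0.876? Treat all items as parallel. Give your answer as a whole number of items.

Rearranging the Spearman-Brown formula for n,
n = r*(1 − r) / [ r (1 − r*) ]
n = 0.876(1 − 0.780) / [0.780(1 − 0.876)]
  = 0.192720 / 0.096720 = 1.9926
So the test needs 1.9926 × 25 ≈ 49.81 items; rounding up, 50.

50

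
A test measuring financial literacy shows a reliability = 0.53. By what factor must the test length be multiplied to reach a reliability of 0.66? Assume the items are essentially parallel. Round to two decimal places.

1.72

Spearman-Brown solved for the length factor n:
n = r*(1 − r) / [ r (1 − r*) ]
n = 0.66 × (1 − 0.53) / [ 0.53 × (1 − 0.66) ]
n = 0.3102 / 0.1802 ≈ 1.7214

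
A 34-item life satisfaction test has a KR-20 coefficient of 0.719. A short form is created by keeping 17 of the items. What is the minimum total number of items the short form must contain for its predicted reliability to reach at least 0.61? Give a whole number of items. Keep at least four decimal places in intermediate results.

21

First, r for the 17-item form: n = 17/34 = 0.5000, so r_17 = 0.5000·0.719/(1 + (0.5000 − 1)·0.719) = 0.5613
Length factor from the short form to reach 0.61: n' = 0.61(1 − 0.5613) / [0.5613(1 − 0.61)] ≈ 1.2225
Total items = 1.2225 × 17 = 20.78, rounded up to 21.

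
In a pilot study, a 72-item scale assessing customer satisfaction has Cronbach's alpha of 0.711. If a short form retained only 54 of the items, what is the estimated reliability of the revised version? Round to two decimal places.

The new length is 54/72 = 0.75 times the old.
Apply the Spearman-Brown prophecy formula, r' = nr / [1 + (n − 1)r]:
r_new = (0.75 × 0.711) / (1 + (0.75 − 1) × 0.711)
r_new = 0.5333 / 0.8223 ≈ 0.6485

0.65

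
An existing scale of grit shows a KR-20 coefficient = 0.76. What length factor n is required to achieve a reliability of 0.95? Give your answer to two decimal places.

6.00

Rearranging the Spearman-Brown formula for n,
n = r*(1 − r) / [ r (1 − r*) ]
n = [0.95 × 0.24] / [0.76 × 0.05]
  = 0.2280 / 0.0380 = 6.0000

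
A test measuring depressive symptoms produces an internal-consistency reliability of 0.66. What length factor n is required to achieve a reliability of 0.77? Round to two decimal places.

Invert Spearman-Brown to solve for n:
n = r_target (1 − r_old) / [ r_old (1 − r_target) ]
n = [0.77 × 0.34] / [0.66 × 0.23]
n = 0.2618 / 0.1518 ≈ 1.7246

1.72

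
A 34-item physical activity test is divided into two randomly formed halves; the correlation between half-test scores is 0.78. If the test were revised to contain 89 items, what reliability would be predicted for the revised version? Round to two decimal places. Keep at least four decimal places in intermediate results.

0.95

Spearman-Brown correction (n = 2): r_full = 2·0.78/(1 + 0.78) = 0.8764
Then adjust to 89 items: n = 89/34 = 2.6176
r_new = n·r_full / (1 + (n − 1)·r_full) = 2.2941 / 2.4177 ≈ 0.9489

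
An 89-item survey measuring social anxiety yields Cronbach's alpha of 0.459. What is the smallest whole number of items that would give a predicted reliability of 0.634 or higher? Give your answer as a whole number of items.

182

Spearman-Brown solved for the length factor n:
n = r_target (1 − r_old) / [ r_old (1 − r_target) ]
n = [0.634 × 0.541] / [0.459 × 0.366]
  = 0.342994 / 0.167994 = 2.0417
Items needed = n × 89 = 2.0417 × 89 ≈ 181.71 → round up to 182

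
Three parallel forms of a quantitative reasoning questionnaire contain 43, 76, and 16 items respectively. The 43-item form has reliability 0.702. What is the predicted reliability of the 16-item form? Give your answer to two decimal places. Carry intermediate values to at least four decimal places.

0.47

Only the ratio of lengths matters: n = 16/43 = 0.3721
r_{16} = n·r / (1 + (n − 1)·r) = 0.2612 / 0.5592 ≈ 0.4671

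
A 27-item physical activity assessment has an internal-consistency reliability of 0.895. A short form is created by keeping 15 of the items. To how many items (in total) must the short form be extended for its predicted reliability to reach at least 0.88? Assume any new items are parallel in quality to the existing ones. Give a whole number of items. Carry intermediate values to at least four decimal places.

Short-form reliability: n = 15/27 = 0.5556; r_15 = n·r/(1+(n−1)r) ≈ 0.8257
Length factor from the short form to reach 0.88: n' = 0.88(1 − 0.8257) / [0.8257(1 − 0.88)] ≈ 1.5480
Items = 1.5480 × 15 ≈ 23.22 → 24

24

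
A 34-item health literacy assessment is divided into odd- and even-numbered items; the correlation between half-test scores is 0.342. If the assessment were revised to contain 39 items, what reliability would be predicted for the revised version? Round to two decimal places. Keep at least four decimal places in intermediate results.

First correct the split-half correlation to full-test reliability: r_full = 2 × 0.342 / (1 + 0.342) ≈ 0.5097
Length factor from 34 to 39 items: n = 39/34 = 1.1471
r_new = n·r_full / (1 + (n − 1)·r_full) = 0.5847 / 1.0750 ≈ 0.5439

0.54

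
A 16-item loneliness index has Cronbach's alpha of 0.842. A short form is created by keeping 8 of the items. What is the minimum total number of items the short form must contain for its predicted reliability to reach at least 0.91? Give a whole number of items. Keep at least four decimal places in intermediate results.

First, r for the 8-item form: n = 8/16 = 0.5000, so r_8 = 0.5000·0.842/(1 + (0.5000 − 1)·0.842) = 0.7271
Length factor from the short form to reach 0.91: n' = 0.91(1 − 0.7271) / [0.7271(1 − 0.91)] ≈ 3.7950
Items = 3.7950 × 8 ≈ 30.36 → 31

31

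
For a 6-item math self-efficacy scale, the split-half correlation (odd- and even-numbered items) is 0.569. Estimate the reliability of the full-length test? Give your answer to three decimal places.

0.725

Each half is half the length of the full test, so the full test is n = 2 times a half.
r_full = 2r_hh / (1 + r_hh) = 2 × 0.569 / (1 + 0.569)
       = 1.1380 / 1.5690 = 0.7253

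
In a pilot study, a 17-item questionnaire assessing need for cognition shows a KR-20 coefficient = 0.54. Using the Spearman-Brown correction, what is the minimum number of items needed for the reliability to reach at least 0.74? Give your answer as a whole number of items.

42

Rearranging the Spearman-Brown formula for n,
n = r*(1 − r) / [ r (1 − r*) ]
n = 0.74(1 − 0.54) / [0.54(1 − 0.74)]
  = 0.3404 / 0.1404 = 2.4245
2.4245 × 17 = 41.22 → 42 items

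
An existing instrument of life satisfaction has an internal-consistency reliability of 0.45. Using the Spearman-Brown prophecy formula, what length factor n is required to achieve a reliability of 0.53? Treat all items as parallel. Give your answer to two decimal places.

Spearman-Brown solved for the length factor n:
n = r*(1 − r) / [ r (1 − r*) ]
n = 0.53(1 − 0.45) / [0.45(1 − 0.53)]
  = 0.2915 / 0.2115 = 1.3783

1.38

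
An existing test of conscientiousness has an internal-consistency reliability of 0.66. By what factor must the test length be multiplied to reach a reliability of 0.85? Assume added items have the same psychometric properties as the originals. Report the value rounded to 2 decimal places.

2.92

n = 0.85(1 − 0.66) / [0.66(1 − 0.85)]
  = 0.2890 / 0.0990 = 2.9192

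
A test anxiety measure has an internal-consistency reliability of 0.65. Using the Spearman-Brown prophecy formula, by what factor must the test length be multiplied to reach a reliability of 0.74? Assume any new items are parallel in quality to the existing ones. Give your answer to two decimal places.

1.53

n = 0.74(1 − 0.65) / [0.65(1 − 0.74)]
n = 0.2590 / 0.1690 ≈ 1.5325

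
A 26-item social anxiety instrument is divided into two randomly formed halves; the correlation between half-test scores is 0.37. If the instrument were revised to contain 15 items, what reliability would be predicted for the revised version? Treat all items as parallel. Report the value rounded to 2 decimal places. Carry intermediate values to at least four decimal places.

Spearman-Brown correction (n = 2): r_full = 2·0.37/(1 + 0.37) = 0.5401
Length factor from 26 to 15 items: n = 15/26 = 0.5769
r_new = n·r_full / (1 + (n − 1)·r_full) = 0.3116 / 0.7715 ≈ 0.4039

0.40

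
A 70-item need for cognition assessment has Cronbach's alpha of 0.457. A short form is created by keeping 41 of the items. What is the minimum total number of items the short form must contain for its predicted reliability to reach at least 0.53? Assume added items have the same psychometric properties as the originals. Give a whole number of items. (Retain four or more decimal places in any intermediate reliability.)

94

Short-form reliability: n = 41/70 = 0.5857; r_41 = n·r/(1+(n−1)r) ≈ 0.3302
Then solve for n' with r_old = 0.3302, r_target = 0.53: n' = 0.53(1 − 0.3302)/[0.3302(1 − 0.53)] = 2.2874
Items = 2.2874 × 41 ≈ 93.78 → 94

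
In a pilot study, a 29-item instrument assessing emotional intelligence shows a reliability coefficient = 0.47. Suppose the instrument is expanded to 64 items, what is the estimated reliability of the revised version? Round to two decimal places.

Length ratio n = 64/29 = 2.2069
By Spearman-Brown, r_new = n r / (1 + (n − 1) r).
r_new = 2.2069·0.47 / [1 + (2.2069 − 1)·0.47]
r_new = 1.0372 / 1.5672 ≈ 0.6618

0.66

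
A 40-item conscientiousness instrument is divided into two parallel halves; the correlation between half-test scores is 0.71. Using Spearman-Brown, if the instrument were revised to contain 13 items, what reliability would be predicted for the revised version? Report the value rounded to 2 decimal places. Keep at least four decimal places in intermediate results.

First correct the split-half correlation to full-test reliability: r_full = 2 × 0.71 / (1 + 0.71) ≈ 0.8304
Then adjust to 13 items: n = 13/40 = 0.3250
r_new = n·r_full / (1 + (n − 1)·r_full) = 0.2699 / 0.4395 ≈ 0.6141

0.61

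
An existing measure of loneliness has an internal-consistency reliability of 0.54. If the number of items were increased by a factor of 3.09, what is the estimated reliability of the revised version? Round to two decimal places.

0.78

By Spearman-Brown, r_new = n r / (1 + (n − 1) r).
r_new = 3.09·0.54 / [1 + (3.09 − 1)·0.54]
     = 1.6686 / 2.1286 = 0.7839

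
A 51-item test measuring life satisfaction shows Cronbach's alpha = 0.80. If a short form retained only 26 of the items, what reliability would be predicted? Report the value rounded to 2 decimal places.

0.67

The new length is 26/51 = 0.5098 times the old.
Spearman-Brown: r_new = n·r / (1 + (n − 1)·r)
r_new = 0.5098·0.80 / [1 + (0.5098 − 1)·0.80]
r_new = 0.4078 / 0.6078 ≈ 0.6709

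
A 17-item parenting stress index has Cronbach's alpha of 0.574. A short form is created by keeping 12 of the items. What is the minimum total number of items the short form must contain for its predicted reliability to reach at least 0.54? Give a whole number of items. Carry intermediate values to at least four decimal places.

Short-form reliability: n = 12/17 = 0.7059; r_12 = n·r/(1+(n−1)r) ≈ 0.4875
Length factor from the short form to reach 0.54: n' = 0.54(1 − 0.4875) / [0.4875(1 − 0.54)] ≈ 1.2341
Items = 1.2341 × 12 ≈ 14.81 → 15

15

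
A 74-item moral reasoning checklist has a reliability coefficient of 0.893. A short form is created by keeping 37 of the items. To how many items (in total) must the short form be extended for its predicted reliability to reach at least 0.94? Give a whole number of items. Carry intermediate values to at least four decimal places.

First, r for the 37-item form: n = 37/74 = 0.5000, so r_37 = 0.5000·0.893/(1 + (0.5000 − 1)·0.893) = 0.8067
Length factor from the short form to reach 0.94: n' = 0.94(1 − 0.8067) / [0.8067(1 − 0.94)] ≈ 3.7540
Total items = 3.7540 × 37 = 138.90, rounded up to 139.

139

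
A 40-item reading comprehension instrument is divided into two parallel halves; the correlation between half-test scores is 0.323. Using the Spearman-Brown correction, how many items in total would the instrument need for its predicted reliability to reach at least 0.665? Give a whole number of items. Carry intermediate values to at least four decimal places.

84

Corrected full-test reliability: r_full = 2 × 0.323 / (1 + 0.323) ≈ 0.4883
n = r_tgt(1 − r_full) / [r_full(1 − r_tgt)] = 0.665 × 0.5117 / (0.4883 × 0.335) ≈ 2.0802
Required items = 2.0802 × 40 = 83.21, so 84 items.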